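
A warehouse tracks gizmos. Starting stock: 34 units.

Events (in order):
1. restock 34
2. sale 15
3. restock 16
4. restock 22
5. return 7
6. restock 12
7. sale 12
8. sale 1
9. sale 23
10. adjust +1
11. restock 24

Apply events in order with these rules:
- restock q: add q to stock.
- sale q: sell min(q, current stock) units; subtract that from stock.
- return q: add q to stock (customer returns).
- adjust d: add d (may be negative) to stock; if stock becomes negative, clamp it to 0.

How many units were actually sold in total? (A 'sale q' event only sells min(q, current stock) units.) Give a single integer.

Answer: 51

Derivation:
Processing events:
Start: stock = 34
  Event 1 (restock 34): 34 + 34 = 68
  Event 2 (sale 15): sell min(15,68)=15. stock: 68 - 15 = 53. total_sold = 15
  Event 3 (restock 16): 53 + 16 = 69
  Event 4 (restock 22): 69 + 22 = 91
  Event 5 (return 7): 91 + 7 = 98
  Event 6 (restock 12): 98 + 12 = 110
  Event 7 (sale 12): sell min(12,110)=12. stock: 110 - 12 = 98. total_sold = 27
  Event 8 (sale 1): sell min(1,98)=1. stock: 98 - 1 = 97. total_sold = 28
  Event 9 (sale 23): sell min(23,97)=23. stock: 97 - 23 = 74. total_sold = 51
  Event 10 (adjust +1): 74 + 1 = 75
  Event 11 (restock 24): 75 + 24 = 99
Final: stock = 99, total_sold = 51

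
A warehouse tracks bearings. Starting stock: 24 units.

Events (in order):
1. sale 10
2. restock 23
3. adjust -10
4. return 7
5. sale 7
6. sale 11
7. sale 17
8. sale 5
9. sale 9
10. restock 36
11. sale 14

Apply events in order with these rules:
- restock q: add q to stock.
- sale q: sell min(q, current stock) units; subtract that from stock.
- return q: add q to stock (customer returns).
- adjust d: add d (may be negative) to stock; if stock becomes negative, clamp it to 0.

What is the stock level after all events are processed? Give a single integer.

Processing events:
Start: stock = 24
  Event 1 (sale 10): sell min(10,24)=10. stock: 24 - 10 = 14. total_sold = 10
  Event 2 (restock 23): 14 + 23 = 37
  Event 3 (adjust -10): 37 + -10 = 27
  Event 4 (return 7): 27 + 7 = 34
  Event 5 (sale 7): sell min(7,34)=7. stock: 34 - 7 = 27. total_sold = 17
  Event 6 (sale 11): sell min(11,27)=11. stock: 27 - 11 = 16. total_sold = 28
  Event 7 (sale 17): sell min(17,16)=16. stock: 16 - 16 = 0. total_sold = 44
  Event 8 (sale 5): sell min(5,0)=0. stock: 0 - 0 = 0. total_sold = 44
  Event 9 (sale 9): sell min(9,0)=0. stock: 0 - 0 = 0. total_sold = 44
  Event 10 (restock 36): 0 + 36 = 36
  Event 11 (sale 14): sell min(14,36)=14. stock: 36 - 14 = 22. total_sold = 58
Final: stock = 22, total_sold = 58

Answer: 22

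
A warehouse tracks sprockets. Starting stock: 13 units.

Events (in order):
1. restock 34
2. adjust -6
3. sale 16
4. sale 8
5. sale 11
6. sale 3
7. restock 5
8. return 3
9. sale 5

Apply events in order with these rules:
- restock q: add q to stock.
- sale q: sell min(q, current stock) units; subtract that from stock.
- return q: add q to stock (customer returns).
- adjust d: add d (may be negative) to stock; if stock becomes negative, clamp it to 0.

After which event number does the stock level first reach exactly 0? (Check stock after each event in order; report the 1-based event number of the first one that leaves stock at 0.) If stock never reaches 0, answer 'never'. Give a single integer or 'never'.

Answer: never

Derivation:
Processing events:
Start: stock = 13
  Event 1 (restock 34): 13 + 34 = 47
  Event 2 (adjust -6): 47 + -6 = 41
  Event 3 (sale 16): sell min(16,41)=16. stock: 41 - 16 = 25. total_sold = 16
  Event 4 (sale 8): sell min(8,25)=8. stock: 25 - 8 = 17. total_sold = 24
  Event 5 (sale 11): sell min(11,17)=11. stock: 17 - 11 = 6. total_sold = 35
  Event 6 (sale 3): sell min(3,6)=3. stock: 6 - 3 = 3. total_sold = 38
  Event 7 (restock 5): 3 + 5 = 8
  Event 8 (return 3): 8 + 3 = 11
  Event 9 (sale 5): sell min(5,11)=5. stock: 11 - 5 = 6. total_sold = 43
Final: stock = 6, total_sold = 43

Stock never reaches 0.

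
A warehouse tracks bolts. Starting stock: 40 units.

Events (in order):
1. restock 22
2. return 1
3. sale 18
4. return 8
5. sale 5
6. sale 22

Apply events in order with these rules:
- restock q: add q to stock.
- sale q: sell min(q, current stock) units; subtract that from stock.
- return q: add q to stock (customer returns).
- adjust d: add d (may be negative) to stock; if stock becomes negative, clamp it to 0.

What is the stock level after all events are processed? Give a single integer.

Processing events:
Start: stock = 40
  Event 1 (restock 22): 40 + 22 = 62
  Event 2 (return 1): 62 + 1 = 63
  Event 3 (sale 18): sell min(18,63)=18. stock: 63 - 18 = 45. total_sold = 18
  Event 4 (return 8): 45 + 8 = 53
  Event 5 (sale 5): sell min(5,53)=5. stock: 53 - 5 = 48. total_sold = 23
  Event 6 (sale 22): sell min(22,48)=22. stock: 48 - 22 = 26. total_sold = 45
Final: stock = 26, total_sold = 45

Answer: 26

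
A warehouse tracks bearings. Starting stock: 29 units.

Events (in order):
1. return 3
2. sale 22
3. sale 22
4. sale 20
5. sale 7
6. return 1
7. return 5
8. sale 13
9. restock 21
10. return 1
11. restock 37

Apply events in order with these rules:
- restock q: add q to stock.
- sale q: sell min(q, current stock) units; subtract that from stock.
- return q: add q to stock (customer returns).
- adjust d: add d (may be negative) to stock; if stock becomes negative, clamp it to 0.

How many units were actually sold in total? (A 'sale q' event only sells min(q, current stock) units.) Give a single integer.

Processing events:
Start: stock = 29
  Event 1 (return 3): 29 + 3 = 32
  Event 2 (sale 22): sell min(22,32)=22. stock: 32 - 22 = 10. total_sold = 22
  Event 3 (sale 22): sell min(22,10)=10. stock: 10 - 10 = 0. total_sold = 32
  Event 4 (sale 20): sell min(20,0)=0. stock: 0 - 0 = 0. total_sold = 32
  Event 5 (sale 7): sell min(7,0)=0. stock: 0 - 0 = 0. total_sold = 32
  Event 6 (return 1): 0 + 1 = 1
  Event 7 (return 5): 1 + 5 = 6
  Event 8 (sale 13): sell min(13,6)=6. stock: 6 - 6 = 0. total_sold = 38
  Event 9 (restock 21): 0 + 21 = 21
  Event 10 (return 1): 21 + 1 = 22
  Event 11 (restock 37): 22 + 37 = 59
Final: stock = 59, total_sold = 38

Answer: 38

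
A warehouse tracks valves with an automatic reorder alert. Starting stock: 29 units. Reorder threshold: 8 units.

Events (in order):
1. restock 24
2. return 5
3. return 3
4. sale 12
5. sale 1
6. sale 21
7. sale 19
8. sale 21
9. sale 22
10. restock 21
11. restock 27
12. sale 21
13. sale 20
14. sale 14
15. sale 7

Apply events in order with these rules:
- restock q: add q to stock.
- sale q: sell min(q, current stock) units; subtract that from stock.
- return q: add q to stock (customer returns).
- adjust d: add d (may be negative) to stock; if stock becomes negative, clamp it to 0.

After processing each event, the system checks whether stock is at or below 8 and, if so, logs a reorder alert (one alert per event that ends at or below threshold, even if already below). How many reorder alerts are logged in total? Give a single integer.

Processing events:
Start: stock = 29
  Event 1 (restock 24): 29 + 24 = 53
  Event 2 (return 5): 53 + 5 = 58
  Event 3 (return 3): 58 + 3 = 61
  Event 4 (sale 12): sell min(12,61)=12. stock: 61 - 12 = 49. total_sold = 12
  Event 5 (sale 1): sell min(1,49)=1. stock: 49 - 1 = 48. total_sold = 13
  Event 6 (sale 21): sell min(21,48)=21. stock: 48 - 21 = 27. total_sold = 34
  Event 7 (sale 19): sell min(19,27)=19. stock: 27 - 19 = 8. total_sold = 53
  Event 8 (sale 21): sell min(21,8)=8. stock: 8 - 8 = 0. total_sold = 61
  Event 9 (sale 22): sell min(22,0)=0. stock: 0 - 0 = 0. total_sold = 61
  Event 10 (restock 21): 0 + 21 = 21
  Event 11 (restock 27): 21 + 27 = 48
  Event 12 (sale 21): sell min(21,48)=21. stock: 48 - 21 = 27. total_sold = 82
  Event 13 (sale 20): sell min(20,27)=20. stock: 27 - 20 = 7. total_sold = 102
  Event 14 (sale 14): sell min(14,7)=7. stock: 7 - 7 = 0. total_sold = 109
  Event 15 (sale 7): sell min(7,0)=0. stock: 0 - 0 = 0. total_sold = 109
Final: stock = 0, total_sold = 109

Checking against threshold 8:
  After event 1: stock=53 > 8
  After event 2: stock=58 > 8
  After event 3: stock=61 > 8
  After event 4: stock=49 > 8
  After event 5: stock=48 > 8
  After event 6: stock=27 > 8
  After event 7: stock=8 <= 8 -> ALERT
  After event 8: stock=0 <= 8 -> ALERT
  After event 9: stock=0 <= 8 -> ALERT
  After event 10: stock=21 > 8
  After event 11: stock=48 > 8
  After event 12: stock=27 > 8
  After event 13: stock=7 <= 8 -> ALERT
  After event 14: stock=0 <= 8 -> ALERT
  After event 15: stock=0 <= 8 -> ALERT
Alert events: [7, 8, 9, 13, 14, 15]. Count = 6

Answer: 6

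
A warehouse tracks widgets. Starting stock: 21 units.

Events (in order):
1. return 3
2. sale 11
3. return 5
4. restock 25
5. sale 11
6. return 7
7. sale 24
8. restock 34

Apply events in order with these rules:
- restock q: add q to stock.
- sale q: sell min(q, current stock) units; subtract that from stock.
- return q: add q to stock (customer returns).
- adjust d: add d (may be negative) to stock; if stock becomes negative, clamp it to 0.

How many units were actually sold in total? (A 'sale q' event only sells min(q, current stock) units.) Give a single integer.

Answer: 46

Derivation:
Processing events:
Start: stock = 21
  Event 1 (return 3): 21 + 3 = 24
  Event 2 (sale 11): sell min(11,24)=11. stock: 24 - 11 = 13. total_sold = 11
  Event 3 (return 5): 13 + 5 = 18
  Event 4 (restock 25): 18 + 25 = 43
  Event 5 (sale 11): sell min(11,43)=11. stock: 43 - 11 = 32. total_sold = 22
  Event 6 (return 7): 32 + 7 = 39
  Event 7 (sale 24): sell min(24,39)=24. stock: 39 - 24 = 15. total_sold = 46
  Event 8 (restock 34): 15 + 34 = 49
Final: stock = 49, total_sold = 46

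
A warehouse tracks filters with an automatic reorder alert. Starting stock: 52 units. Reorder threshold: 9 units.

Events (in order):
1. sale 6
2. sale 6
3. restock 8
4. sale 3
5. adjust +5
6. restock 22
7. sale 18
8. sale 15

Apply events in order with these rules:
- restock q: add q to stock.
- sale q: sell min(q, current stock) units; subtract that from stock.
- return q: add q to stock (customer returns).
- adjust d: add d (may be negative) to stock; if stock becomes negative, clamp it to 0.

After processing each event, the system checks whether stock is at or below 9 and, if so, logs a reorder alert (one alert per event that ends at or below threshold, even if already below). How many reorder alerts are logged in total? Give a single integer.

Processing events:
Start: stock = 52
  Event 1 (sale 6): sell min(6,52)=6. stock: 52 - 6 = 46. total_sold = 6
  Event 2 (sale 6): sell min(6,46)=6. stock: 46 - 6 = 40. total_sold = 12
  Event 3 (restock 8): 40 + 8 = 48
  Event 4 (sale 3): sell min(3,48)=3. stock: 48 - 3 = 45. total_sold = 15
  Event 5 (adjust +5): 45 + 5 = 50
  Event 6 (restock 22): 50 + 22 = 72
  Event 7 (sale 18): sell min(18,72)=18. stock: 72 - 18 = 54. total_sold = 33
  Event 8 (sale 15): sell min(15,54)=15. stock: 54 - 15 = 39. total_sold = 48
Final: stock = 39, total_sold = 48

Checking against threshold 9:
  After event 1: stock=46 > 9
  After event 2: stock=40 > 9
  After event 3: stock=48 > 9
  After event 4: stock=45 > 9
  After event 5: stock=50 > 9
  After event 6: stock=72 > 9
  After event 7: stock=54 > 9
  After event 8: stock=39 > 9
Alert events: []. Count = 0

Answer: 0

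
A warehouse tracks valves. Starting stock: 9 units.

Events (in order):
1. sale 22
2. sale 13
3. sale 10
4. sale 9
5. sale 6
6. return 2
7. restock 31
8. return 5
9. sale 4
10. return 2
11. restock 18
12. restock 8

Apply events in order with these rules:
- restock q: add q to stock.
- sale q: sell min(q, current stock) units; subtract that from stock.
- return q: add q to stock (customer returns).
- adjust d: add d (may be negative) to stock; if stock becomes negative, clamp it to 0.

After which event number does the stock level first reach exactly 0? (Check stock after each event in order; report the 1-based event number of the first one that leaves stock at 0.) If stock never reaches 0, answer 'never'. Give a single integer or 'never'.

Processing events:
Start: stock = 9
  Event 1 (sale 22): sell min(22,9)=9. stock: 9 - 9 = 0. total_sold = 9
  Event 2 (sale 13): sell min(13,0)=0. stock: 0 - 0 = 0. total_sold = 9
  Event 3 (sale 10): sell min(10,0)=0. stock: 0 - 0 = 0. total_sold = 9
  Event 4 (sale 9): sell min(9,0)=0. stock: 0 - 0 = 0. total_sold = 9
  Event 5 (sale 6): sell min(6,0)=0. stock: 0 - 0 = 0. total_sold = 9
  Event 6 (return 2): 0 + 2 = 2
  Event 7 (restock 31): 2 + 31 = 33
  Event 8 (return 5): 33 + 5 = 38
  Event 9 (sale 4): sell min(4,38)=4. stock: 38 - 4 = 34. total_sold = 13
  Event 10 (return 2): 34 + 2 = 36
  Event 11 (restock 18): 36 + 18 = 54
  Event 12 (restock 8): 54 + 8 = 62
Final: stock = 62, total_sold = 13

First zero at event 1.

Answer: 1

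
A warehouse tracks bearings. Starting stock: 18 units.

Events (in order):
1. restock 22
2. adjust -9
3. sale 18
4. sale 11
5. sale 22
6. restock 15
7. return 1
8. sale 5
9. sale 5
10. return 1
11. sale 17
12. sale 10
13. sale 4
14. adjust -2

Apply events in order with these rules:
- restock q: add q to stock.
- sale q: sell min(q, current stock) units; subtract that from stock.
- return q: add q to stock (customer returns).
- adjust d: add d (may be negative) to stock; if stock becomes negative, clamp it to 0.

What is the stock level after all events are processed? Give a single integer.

Answer: 0

Derivation:
Processing events:
Start: stock = 18
  Event 1 (restock 22): 18 + 22 = 40
  Event 2 (adjust -9): 40 + -9 = 31
  Event 3 (sale 18): sell min(18,31)=18. stock: 31 - 18 = 13. total_sold = 18
  Event 4 (sale 11): sell min(11,13)=11. stock: 13 - 11 = 2. total_sold = 29
  Event 5 (sale 22): sell min(22,2)=2. stock: 2 - 2 = 0. total_sold = 31
  Event 6 (restock 15): 0 + 15 = 15
  Event 7 (return 1): 15 + 1 = 16
  Event 8 (sale 5): sell min(5,16)=5. stock: 16 - 5 = 11. total_sold = 36
  Event 9 (sale 5): sell min(5,11)=5. stock: 11 - 5 = 6. total_sold = 41
  Event 10 (return 1): 6 + 1 = 7
  Event 11 (sale 17): sell min(17,7)=7. stock: 7 - 7 = 0. total_sold = 48
  Event 12 (sale 10): sell min(10,0)=0. stock: 0 - 0 = 0. total_sold = 48
  Event 13 (sale 4): sell min(4,0)=0. stock: 0 - 0 = 0. total_sold = 48
  Event 14 (adjust -2): 0 + -2 = 0 (clamped to 0)
Final: stock = 0, total_sold = 48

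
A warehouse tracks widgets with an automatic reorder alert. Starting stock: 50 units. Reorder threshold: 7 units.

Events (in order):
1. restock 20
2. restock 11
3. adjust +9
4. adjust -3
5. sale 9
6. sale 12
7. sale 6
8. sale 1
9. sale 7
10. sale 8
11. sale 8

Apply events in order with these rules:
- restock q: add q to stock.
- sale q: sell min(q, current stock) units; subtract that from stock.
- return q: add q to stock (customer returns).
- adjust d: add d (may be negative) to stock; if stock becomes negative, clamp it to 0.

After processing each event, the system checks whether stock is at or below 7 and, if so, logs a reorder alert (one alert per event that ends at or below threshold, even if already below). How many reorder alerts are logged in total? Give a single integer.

Answer: 0

Derivation:
Processing events:
Start: stock = 50
  Event 1 (restock 20): 50 + 20 = 70
  Event 2 (restock 11): 70 + 11 = 81
  Event 3 (adjust +9): 81 + 9 = 90
  Event 4 (adjust -3): 90 + -3 = 87
  Event 5 (sale 9): sell min(9,87)=9. stock: 87 - 9 = 78. total_sold = 9
  Event 6 (sale 12): sell min(12,78)=12. stock: 78 - 12 = 66. total_sold = 21
  Event 7 (sale 6): sell min(6,66)=6. stock: 66 - 6 = 60. total_sold = 27
  Event 8 (sale 1): sell min(1,60)=1. stock: 60 - 1 = 59. total_sold = 28
  Event 9 (sale 7): sell min(7,59)=7. stock: 59 - 7 = 52. total_sold = 35
  Event 10 (sale 8): sell min(8,52)=8. stock: 52 - 8 = 44. total_sold = 43
  Event 11 (sale 8): sell min(8,44)=8. stock: 44 - 8 = 36. total_sold = 51
Final: stock = 36, total_sold = 51

Checking against threshold 7:
  After event 1: stock=70 > 7
  After event 2: stock=81 > 7
  After event 3: stock=90 > 7
  After event 4: stock=87 > 7
  After event 5: stock=78 > 7
  After event 6: stock=66 > 7
  After event 7: stock=60 > 7
  After event 8: stock=59 > 7
  After event 9: stock=52 > 7
  After event 10: stock=44 > 7
  After event 11: stock=36 > 7
Alert events: []. Count = 0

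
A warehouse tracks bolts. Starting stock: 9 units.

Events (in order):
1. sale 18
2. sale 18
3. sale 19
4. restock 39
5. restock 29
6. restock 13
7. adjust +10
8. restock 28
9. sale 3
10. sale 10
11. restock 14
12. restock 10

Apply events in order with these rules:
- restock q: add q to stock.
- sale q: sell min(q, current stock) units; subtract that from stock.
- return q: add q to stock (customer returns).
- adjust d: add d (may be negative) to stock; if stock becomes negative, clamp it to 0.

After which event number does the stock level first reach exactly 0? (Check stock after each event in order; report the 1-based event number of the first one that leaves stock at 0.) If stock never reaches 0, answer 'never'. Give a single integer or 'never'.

Processing events:
Start: stock = 9
  Event 1 (sale 18): sell min(18,9)=9. stock: 9 - 9 = 0. total_sold = 9
  Event 2 (sale 18): sell min(18,0)=0. stock: 0 - 0 = 0. total_sold = 9
  Event 3 (sale 19): sell min(19,0)=0. stock: 0 - 0 = 0. total_sold = 9
  Event 4 (restock 39): 0 + 39 = 39
  Event 5 (restock 29): 39 + 29 = 68
  Event 6 (restock 13): 68 + 13 = 81
  Event 7 (adjust +10): 81 + 10 = 91
  Event 8 (restock 28): 91 + 28 = 119
  Event 9 (sale 3): sell min(3,119)=3. stock: 119 - 3 = 116. total_sold = 12
  Event 10 (sale 10): sell min(10,116)=10. stock: 116 - 10 = 106. total_sold = 22
  Event 11 (restock 14): 106 + 14 = 120
  Event 12 (restock 10): 120 + 10 = 130
Final: stock = 130, total_sold = 22

First zero at event 1.

Answer: 1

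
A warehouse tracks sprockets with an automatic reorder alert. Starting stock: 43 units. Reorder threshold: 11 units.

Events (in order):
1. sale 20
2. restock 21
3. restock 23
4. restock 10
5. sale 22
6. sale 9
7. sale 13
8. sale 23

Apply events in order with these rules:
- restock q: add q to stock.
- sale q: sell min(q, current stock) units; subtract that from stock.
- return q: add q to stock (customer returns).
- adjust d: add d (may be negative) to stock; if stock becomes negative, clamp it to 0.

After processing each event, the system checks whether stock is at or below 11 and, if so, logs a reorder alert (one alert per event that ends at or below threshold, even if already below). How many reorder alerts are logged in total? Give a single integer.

Processing events:
Start: stock = 43
  Event 1 (sale 20): sell min(20,43)=20. stock: 43 - 20 = 23. total_sold = 20
  Event 2 (restock 21): 23 + 21 = 44
  Event 3 (restock 23): 44 + 23 = 67
  Event 4 (restock 10): 67 + 10 = 77
  Event 5 (sale 22): sell min(22,77)=22. stock: 77 - 22 = 55. total_sold = 42
  Event 6 (sale 9): sell min(9,55)=9. stock: 55 - 9 = 46. total_sold = 51
  Event 7 (sale 13): sell min(13,46)=13. stock: 46 - 13 = 33. total_sold = 64
  Event 8 (sale 23): sell min(23,33)=23. stock: 33 - 23 = 10. total_sold = 87
Final: stock = 10, total_sold = 87

Checking against threshold 11:
  After event 1: stock=23 > 11
  After event 2: stock=44 > 11
  After event 3: stock=67 > 11
  After event 4: stock=77 > 11
  After event 5: stock=55 > 11
  After event 6: stock=46 > 11
  After event 7: stock=33 > 11
  After event 8: stock=10 <= 11 -> ALERT
Alert events: [8]. Count = 1

Answer: 1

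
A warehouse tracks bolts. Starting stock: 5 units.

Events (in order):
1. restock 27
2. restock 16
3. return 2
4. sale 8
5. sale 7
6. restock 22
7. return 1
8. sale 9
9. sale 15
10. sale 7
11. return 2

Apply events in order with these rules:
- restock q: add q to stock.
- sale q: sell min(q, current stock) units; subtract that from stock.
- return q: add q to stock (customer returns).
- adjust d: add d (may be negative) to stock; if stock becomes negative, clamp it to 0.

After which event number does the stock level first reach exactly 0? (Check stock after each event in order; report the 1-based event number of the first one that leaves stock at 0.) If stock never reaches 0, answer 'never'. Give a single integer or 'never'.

Answer: never

Derivation:
Processing events:
Start: stock = 5
  Event 1 (restock 27): 5 + 27 = 32
  Event 2 (restock 16): 32 + 16 = 48
  Event 3 (return 2): 48 + 2 = 50
  Event 4 (sale 8): sell min(8,50)=8. stock: 50 - 8 = 42. total_sold = 8
  Event 5 (sale 7): sell min(7,42)=7. stock: 42 - 7 = 35. total_sold = 15
  Event 6 (restock 22): 35 + 22 = 57
  Event 7 (return 1): 57 + 1 = 58
  Event 8 (sale 9): sell min(9,58)=9. stock: 58 - 9 = 49. total_sold = 24
  Event 9 (sale 15): sell min(15,49)=15. stock: 49 - 15 = 34. total_sold = 39
  Event 10 (sale 7): sell min(7,34)=7. stock: 34 - 7 = 27. total_sold = 46
  Event 11 (return 2): 27 + 2 = 29
Final: stock = 29, total_sold = 46

Stock never reaches 0.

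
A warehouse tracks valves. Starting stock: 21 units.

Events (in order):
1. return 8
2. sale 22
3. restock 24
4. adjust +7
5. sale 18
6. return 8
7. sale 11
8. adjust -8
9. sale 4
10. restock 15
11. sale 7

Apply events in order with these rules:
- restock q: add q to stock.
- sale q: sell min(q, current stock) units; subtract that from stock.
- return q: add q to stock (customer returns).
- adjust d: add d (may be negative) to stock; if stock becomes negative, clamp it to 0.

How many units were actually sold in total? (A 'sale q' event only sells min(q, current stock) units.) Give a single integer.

Processing events:
Start: stock = 21
  Event 1 (return 8): 21 + 8 = 29
  Event 2 (sale 22): sell min(22,29)=22. stock: 29 - 22 = 7. total_sold = 22
  Event 3 (restock 24): 7 + 24 = 31
  Event 4 (adjust +7): 31 + 7 = 38
  Event 5 (sale 18): sell min(18,38)=18. stock: 38 - 18 = 20. total_sold = 40
  Event 6 (return 8): 20 + 8 = 28
  Event 7 (sale 11): sell min(11,28)=11. stock: 28 - 11 = 17. total_sold = 51
  Event 8 (adjust -8): 17 + -8 = 9
  Event 9 (sale 4): sell min(4,9)=4. stock: 9 - 4 = 5. total_sold = 55
  Event 10 (restock 15): 5 + 15 = 20
  Event 11 (sale 7): sell min(7,20)=7. stock: 20 - 7 = 13. total_sold = 62
Final: stock = 13, total_sold = 62

Answer: 62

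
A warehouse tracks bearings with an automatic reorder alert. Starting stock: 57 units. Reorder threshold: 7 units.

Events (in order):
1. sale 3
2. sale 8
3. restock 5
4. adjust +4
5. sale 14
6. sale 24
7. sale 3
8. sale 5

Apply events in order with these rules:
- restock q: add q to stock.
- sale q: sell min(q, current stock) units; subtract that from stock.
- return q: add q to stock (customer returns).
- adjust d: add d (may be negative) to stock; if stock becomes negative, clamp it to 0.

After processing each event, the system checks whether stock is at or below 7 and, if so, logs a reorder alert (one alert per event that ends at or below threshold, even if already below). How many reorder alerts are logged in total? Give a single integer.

Answer: 0

Derivation:
Processing events:
Start: stock = 57
  Event 1 (sale 3): sell min(3,57)=3. stock: 57 - 3 = 54. total_sold = 3
  Event 2 (sale 8): sell min(8,54)=8. stock: 54 - 8 = 46. total_sold = 11
  Event 3 (restock 5): 46 + 5 = 51
  Event 4 (adjust +4): 51 + 4 = 55
  Event 5 (sale 14): sell min(14,55)=14. stock: 55 - 14 = 41. total_sold = 25
  Event 6 (sale 24): sell min(24,41)=24. stock: 41 - 24 = 17. total_sold = 49
  Event 7 (sale 3): sell min(3,17)=3. stock: 17 - 3 = 14. total_sold = 52
  Event 8 (sale 5): sell min(5,14)=5. stock: 14 - 5 = 9. total_sold = 57
Final: stock = 9, total_sold = 57

Checking against threshold 7:
  After event 1: stock=54 > 7
  After event 2: stock=46 > 7
  After event 3: stock=51 > 7
  After event 4: stock=55 > 7
  After event 5: stock=41 > 7
  After event 6: stock=17 > 7
  After event 7: stock=14 > 7
  After event 8: stock=9 > 7
Alert events: []. Count = 0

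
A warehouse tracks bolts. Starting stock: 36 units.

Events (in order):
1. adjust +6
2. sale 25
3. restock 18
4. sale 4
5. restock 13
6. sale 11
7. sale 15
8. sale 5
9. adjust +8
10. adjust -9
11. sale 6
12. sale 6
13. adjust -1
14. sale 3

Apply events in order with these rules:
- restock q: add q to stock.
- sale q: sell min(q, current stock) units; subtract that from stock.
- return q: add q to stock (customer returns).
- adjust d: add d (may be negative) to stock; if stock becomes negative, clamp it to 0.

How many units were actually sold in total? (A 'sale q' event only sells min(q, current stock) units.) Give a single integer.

Processing events:
Start: stock = 36
  Event 1 (adjust +6): 36 + 6 = 42
  Event 2 (sale 25): sell min(25,42)=25. stock: 42 - 25 = 17. total_sold = 25
  Event 3 (restock 18): 17 + 18 = 35
  Event 4 (sale 4): sell min(4,35)=4. stock: 35 - 4 = 31. total_sold = 29
  Event 5 (restock 13): 31 + 13 = 44
  Event 6 (sale 11): sell min(11,44)=11. stock: 44 - 11 = 33. total_sold = 40
  Event 7 (sale 15): sell min(15,33)=15. stock: 33 - 15 = 18. total_sold = 55
  Event 8 (sale 5): sell min(5,18)=5. stock: 18 - 5 = 13. total_sold = 60
  Event 9 (adjust +8): 13 + 8 = 21
  Event 10 (adjust -9): 21 + -9 = 12
  Event 11 (sale 6): sell min(6,12)=6. stock: 12 - 6 = 6. total_sold = 66
  Event 12 (sale 6): sell min(6,6)=6. stock: 6 - 6 = 0. total_sold = 72
  Event 13 (adjust -1): 0 + -1 = 0 (clamped to 0)
  Event 14 (sale 3): sell min(3,0)=0. stock: 0 - 0 = 0. total_sold = 72
Final: stock = 0, total_sold = 72

Answer: 72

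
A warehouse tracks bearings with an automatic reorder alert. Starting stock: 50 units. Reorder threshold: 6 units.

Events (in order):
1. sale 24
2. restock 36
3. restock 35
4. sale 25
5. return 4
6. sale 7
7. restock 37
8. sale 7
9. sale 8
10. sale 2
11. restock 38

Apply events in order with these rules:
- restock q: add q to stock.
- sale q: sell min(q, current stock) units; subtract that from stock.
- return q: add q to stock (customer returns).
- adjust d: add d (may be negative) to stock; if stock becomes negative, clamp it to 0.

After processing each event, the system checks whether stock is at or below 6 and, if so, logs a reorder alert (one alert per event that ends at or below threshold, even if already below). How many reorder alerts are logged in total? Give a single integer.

Processing events:
Start: stock = 50
  Event 1 (sale 24): sell min(24,50)=24. stock: 50 - 24 = 26. total_sold = 24
  Event 2 (restock 36): 26 + 36 = 62
  Event 3 (restock 35): 62 + 35 = 97
  Event 4 (sale 25): sell min(25,97)=25. stock: 97 - 25 = 72. total_sold = 49
  Event 5 (return 4): 72 + 4 = 76
  Event 6 (sale 7): sell min(7,76)=7. stock: 76 - 7 = 69. total_sold = 56
  Event 7 (restock 37): 69 + 37 = 106
  Event 8 (sale 7): sell min(7,106)=7. stock: 106 - 7 = 99. total_sold = 63
  Event 9 (sale 8): sell min(8,99)=8. stock: 99 - 8 = 91. total_sold = 71
  Event 10 (sale 2): sell min(2,91)=2. stock: 91 - 2 = 89. total_sold = 73
  Event 11 (restock 38): 89 + 38 = 127
Final: stock = 127, total_sold = 73

Checking against threshold 6:
  After event 1: stock=26 > 6
  After event 2: stock=62 > 6
  After event 3: stock=97 > 6
  After event 4: stock=72 > 6
  After event 5: stock=76 > 6
  After event 6: stock=69 > 6
  After event 7: stock=106 > 6
  After event 8: stock=99 > 6
  After event 9: stock=91 > 6
  After event 10: stock=89 > 6
  After event 11: stock=127 > 6
Alert events: []. Count = 0

Answer: 0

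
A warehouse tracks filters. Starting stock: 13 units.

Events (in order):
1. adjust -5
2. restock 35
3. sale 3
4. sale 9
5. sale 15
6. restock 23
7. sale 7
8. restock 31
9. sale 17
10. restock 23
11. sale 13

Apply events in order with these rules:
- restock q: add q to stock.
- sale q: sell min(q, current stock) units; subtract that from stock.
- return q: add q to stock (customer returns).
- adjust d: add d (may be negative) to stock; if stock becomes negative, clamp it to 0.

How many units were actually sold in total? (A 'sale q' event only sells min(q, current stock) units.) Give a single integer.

Answer: 64

Derivation:
Processing events:
Start: stock = 13
  Event 1 (adjust -5): 13 + -5 = 8
  Event 2 (restock 35): 8 + 35 = 43
  Event 3 (sale 3): sell min(3,43)=3. stock: 43 - 3 = 40. total_sold = 3
  Event 4 (sale 9): sell min(9,40)=9. stock: 40 - 9 = 31. total_sold = 12
  Event 5 (sale 15): sell min(15,31)=15. stock: 31 - 15 = 16. total_sold = 27
  Event 6 (restock 23): 16 + 23 = 39
  Event 7 (sale 7): sell min(7,39)=7. stock: 39 - 7 = 32. total_sold = 34
  Event 8 (restock 31): 32 + 31 = 63
  Event 9 (sale 17): sell min(17,63)=17. stock: 63 - 17 = 46. total_sold = 51
  Event 10 (restock 23): 46 + 23 = 69
  Event 11 (sale 13): sell min(13,69)=13. stock: 69 - 13 = 56. total_sold = 64
Final: stock = 56, total_sold = 64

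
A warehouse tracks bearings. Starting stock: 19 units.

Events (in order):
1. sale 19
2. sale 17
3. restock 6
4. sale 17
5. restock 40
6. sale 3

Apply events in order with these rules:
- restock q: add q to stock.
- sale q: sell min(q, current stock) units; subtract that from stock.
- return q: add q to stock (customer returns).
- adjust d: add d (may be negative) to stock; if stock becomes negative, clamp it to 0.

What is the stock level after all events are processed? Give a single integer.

Processing events:
Start: stock = 19
  Event 1 (sale 19): sell min(19,19)=19. stock: 19 - 19 = 0. total_sold = 19
  Event 2 (sale 17): sell min(17,0)=0. stock: 0 - 0 = 0. total_sold = 19
  Event 3 (restock 6): 0 + 6 = 6
  Event 4 (sale 17): sell min(17,6)=6. stock: 6 - 6 = 0. total_sold = 25
  Event 5 (restock 40): 0 + 40 = 40
  Event 6 (sale 3): sell min(3,40)=3. stock: 40 - 3 = 37. total_sold = 28
Final: stock = 37, total_sold = 28

Answer: 37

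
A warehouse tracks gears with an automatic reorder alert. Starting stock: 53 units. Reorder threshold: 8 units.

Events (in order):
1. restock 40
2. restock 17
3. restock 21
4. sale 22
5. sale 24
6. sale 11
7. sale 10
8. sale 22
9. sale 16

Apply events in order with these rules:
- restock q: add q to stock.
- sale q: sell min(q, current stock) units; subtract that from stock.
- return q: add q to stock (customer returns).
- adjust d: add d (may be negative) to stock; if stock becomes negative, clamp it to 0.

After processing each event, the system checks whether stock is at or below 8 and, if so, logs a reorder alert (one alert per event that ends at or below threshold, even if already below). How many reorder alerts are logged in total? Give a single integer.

Processing events:
Start: stock = 53
  Event 1 (restock 40): 53 + 40 = 93
  Event 2 (restock 17): 93 + 17 = 110
  Event 3 (restock 21): 110 + 21 = 131
  Event 4 (sale 22): sell min(22,131)=22. stock: 131 - 22 = 109. total_sold = 22
  Event 5 (sale 24): sell min(24,109)=24. stock: 109 - 24 = 85. total_sold = 46
  Event 6 (sale 11): sell min(11,85)=11. stock: 85 - 11 = 74. total_sold = 57
  Event 7 (sale 10): sell min(10,74)=10. stock: 74 - 10 = 64. total_sold = 67
  Event 8 (sale 22): sell min(22,64)=22. stock: 64 - 22 = 42. total_sold = 89
  Event 9 (sale 16): sell min(16,42)=16. stock: 42 - 16 = 26. total_sold = 105
Final: stock = 26, total_sold = 105

Checking against threshold 8:
  After event 1: stock=93 > 8
  After event 2: stock=110 > 8
  After event 3: stock=131 > 8
  After event 4: stock=109 > 8
  After event 5: stock=85 > 8
  After event 6: stock=74 > 8
  After event 7: stock=64 > 8
  After event 8: stock=42 > 8
  After event 9: stock=26 > 8
Alert events: []. Count = 0

Answer: 0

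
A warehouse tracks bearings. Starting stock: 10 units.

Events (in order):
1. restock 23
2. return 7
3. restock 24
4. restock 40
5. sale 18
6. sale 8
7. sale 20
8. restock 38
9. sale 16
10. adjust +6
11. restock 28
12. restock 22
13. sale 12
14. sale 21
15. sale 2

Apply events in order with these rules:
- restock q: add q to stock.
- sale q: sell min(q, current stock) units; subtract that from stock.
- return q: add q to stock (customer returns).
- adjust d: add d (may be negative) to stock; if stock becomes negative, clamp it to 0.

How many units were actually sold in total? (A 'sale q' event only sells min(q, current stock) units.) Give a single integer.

Answer: 97

Derivation:
Processing events:
Start: stock = 10
  Event 1 (restock 23): 10 + 23 = 33
  Event 2 (return 7): 33 + 7 = 40
  Event 3 (restock 24): 40 + 24 = 64
  Event 4 (restock 40): 64 + 40 = 104
  Event 5 (sale 18): sell min(18,104)=18. stock: 104 - 18 = 86. total_sold = 18
  Event 6 (sale 8): sell min(8,86)=8. stock: 86 - 8 = 78. total_sold = 26
  Event 7 (sale 20): sell min(20,78)=20. stock: 78 - 20 = 58. total_sold = 46
  Event 8 (restock 38): 58 + 38 = 96
  Event 9 (sale 16): sell min(16,96)=16. stock: 96 - 16 = 80. total_sold = 62
  Event 10 (adjust +6): 80 + 6 = 86
  Event 11 (restock 28): 86 + 28 = 114
  Event 12 (restock 22): 114 + 22 = 136
  Event 13 (sale 12): sell min(12,136)=12. stock: 136 - 12 = 124. total_sold = 74
  Event 14 (sale 21): sell min(21,124)=21. stock: 124 - 21 = 103. total_sold = 95
  Event 15 (sale 2): sell min(2,103)=2. stock: 103 - 2 = 101. total_sold = 97
Final: stock = 101, total_sold = 97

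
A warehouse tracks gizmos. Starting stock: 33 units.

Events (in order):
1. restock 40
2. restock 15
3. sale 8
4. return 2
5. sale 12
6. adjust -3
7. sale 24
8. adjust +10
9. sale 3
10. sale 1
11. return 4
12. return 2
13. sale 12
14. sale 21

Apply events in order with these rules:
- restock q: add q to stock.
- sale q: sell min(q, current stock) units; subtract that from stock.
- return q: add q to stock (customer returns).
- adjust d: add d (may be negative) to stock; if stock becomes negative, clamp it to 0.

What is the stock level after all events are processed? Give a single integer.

Processing events:
Start: stock = 33
  Event 1 (restock 40): 33 + 40 = 73
  Event 2 (restock 15): 73 + 15 = 88
  Event 3 (sale 8): sell min(8,88)=8. stock: 88 - 8 = 80. total_sold = 8
  Event 4 (return 2): 80 + 2 = 82
  Event 5 (sale 12): sell min(12,82)=12. stock: 82 - 12 = 70. total_sold = 20
  Event 6 (adjust -3): 70 + -3 = 67
  Event 7 (sale 24): sell min(24,67)=24. stock: 67 - 24 = 43. total_sold = 44
  Event 8 (adjust +10): 43 + 10 = 53
  Event 9 (sale 3): sell min(3,53)=3. stock: 53 - 3 = 50. total_sold = 47
  Event 10 (sale 1): sell min(1,50)=1. stock: 50 - 1 = 49. total_sold = 48
  Event 11 (return 4): 49 + 4 = 53
  Event 12 (return 2): 53 + 2 = 55
  Event 13 (sale 12): sell min(12,55)=12. stock: 55 - 12 = 43. total_sold = 60
  Event 14 (sale 21): sell min(21,43)=21. stock: 43 - 21 = 22. total_sold = 81
Final: stock = 22, total_sold = 81

Answer: 22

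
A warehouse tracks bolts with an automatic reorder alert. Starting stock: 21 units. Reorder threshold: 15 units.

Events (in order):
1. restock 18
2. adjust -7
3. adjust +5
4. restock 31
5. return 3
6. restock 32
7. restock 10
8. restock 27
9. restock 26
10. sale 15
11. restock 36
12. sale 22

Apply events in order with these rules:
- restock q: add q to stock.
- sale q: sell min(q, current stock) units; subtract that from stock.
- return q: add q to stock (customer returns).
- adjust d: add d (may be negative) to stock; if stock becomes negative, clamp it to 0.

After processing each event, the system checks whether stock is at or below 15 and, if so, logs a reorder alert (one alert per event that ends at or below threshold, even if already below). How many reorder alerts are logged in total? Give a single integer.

Processing events:
Start: stock = 21
  Event 1 (restock 18): 21 + 18 = 39
  Event 2 (adjust -7): 39 + -7 = 32
  Event 3 (adjust +5): 32 + 5 = 37
  Event 4 (restock 31): 37 + 31 = 68
  Event 5 (return 3): 68 + 3 = 71
  Event 6 (restock 32): 71 + 32 = 103
  Event 7 (restock 10): 103 + 10 = 113
  Event 8 (restock 27): 113 + 27 = 140
  Event 9 (restock 26): 140 + 26 = 166
  Event 10 (sale 15): sell min(15,166)=15. stock: 166 - 15 = 151. total_sold = 15
  Event 11 (restock 36): 151 + 36 = 187
  Event 12 (sale 22): sell min(22,187)=22. stock: 187 - 22 = 165. total_sold = 37
Final: stock = 165, total_sold = 37

Checking against threshold 15:
  After event 1: stock=39 > 15
  After event 2: stock=32 > 15
  After event 3: stock=37 > 15
  After event 4: stock=68 > 15
  After event 5: stock=71 > 15
  After event 6: stock=103 > 15
  After event 7: stock=113 > 15
  After event 8: stock=140 > 15
  After event 9: stock=166 > 15
  After event 10: stock=151 > 15
  After event 11: stock=187 > 15
  After event 12: stock=165 > 15
Alert events: []. Count = 0

Answer: 0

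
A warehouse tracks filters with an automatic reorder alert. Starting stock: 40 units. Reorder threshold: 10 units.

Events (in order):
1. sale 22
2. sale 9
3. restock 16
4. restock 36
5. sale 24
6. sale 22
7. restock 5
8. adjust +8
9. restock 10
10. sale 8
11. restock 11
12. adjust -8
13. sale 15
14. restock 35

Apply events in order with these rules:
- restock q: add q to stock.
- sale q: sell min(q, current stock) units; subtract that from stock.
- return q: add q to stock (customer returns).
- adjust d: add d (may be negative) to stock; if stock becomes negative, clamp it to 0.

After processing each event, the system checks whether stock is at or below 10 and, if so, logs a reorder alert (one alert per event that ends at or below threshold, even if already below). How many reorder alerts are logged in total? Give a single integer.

Processing events:
Start: stock = 40
  Event 1 (sale 22): sell min(22,40)=22. stock: 40 - 22 = 18. total_sold = 22
  Event 2 (sale 9): sell min(9,18)=9. stock: 18 - 9 = 9. total_sold = 31
  Event 3 (restock 16): 9 + 16 = 25
  Event 4 (restock 36): 25 + 36 = 61
  Event 5 (sale 24): sell min(24,61)=24. stock: 61 - 24 = 37. total_sold = 55
  Event 6 (sale 22): sell min(22,37)=22. stock: 37 - 22 = 15. total_sold = 77
  Event 7 (restock 5): 15 + 5 = 20
  Event 8 (adjust +8): 20 + 8 = 28
  Event 9 (restock 10): 28 + 10 = 38
  Event 10 (sale 8): sell min(8,38)=8. stock: 38 - 8 = 30. total_sold = 85
  Event 11 (restock 11): 30 + 11 = 41
  Event 12 (adjust -8): 41 + -8 = 33
  Event 13 (sale 15): sell min(15,33)=15. stock: 33 - 15 = 18. total_sold = 100
  Event 14 (restock 35): 18 + 35 = 53
Final: stock = 53, total_sold = 100

Checking against threshold 10:
  After event 1: stock=18 > 10
  After event 2: stock=9 <= 10 -> ALERT
  After event 3: stock=25 > 10
  After event 4: stock=61 > 10
  After event 5: stock=37 > 10
  After event 6: stock=15 > 10
  After event 7: stock=20 > 10
  After event 8: stock=28 > 10
  After event 9: stock=38 > 10
  After event 10: stock=30 > 10
  After event 11: stock=41 > 10
  After event 12: stock=33 > 10
  After event 13: stock=18 > 10
  After event 14: stock=53 > 10
Alert events: [2]. Count = 1

Answer: 1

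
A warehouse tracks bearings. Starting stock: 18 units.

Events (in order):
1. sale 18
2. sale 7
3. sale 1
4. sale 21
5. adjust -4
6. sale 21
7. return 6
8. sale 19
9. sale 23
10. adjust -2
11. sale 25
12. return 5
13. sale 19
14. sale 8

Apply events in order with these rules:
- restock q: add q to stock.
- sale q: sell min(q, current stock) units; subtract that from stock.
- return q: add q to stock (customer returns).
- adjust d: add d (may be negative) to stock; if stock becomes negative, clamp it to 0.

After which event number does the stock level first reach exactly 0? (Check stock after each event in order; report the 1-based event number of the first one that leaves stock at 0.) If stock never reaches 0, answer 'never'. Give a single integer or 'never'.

Answer: 1

Derivation:
Processing events:
Start: stock = 18
  Event 1 (sale 18): sell min(18,18)=18. stock: 18 - 18 = 0. total_sold = 18
  Event 2 (sale 7): sell min(7,0)=0. stock: 0 - 0 = 0. total_sold = 18
  Event 3 (sale 1): sell min(1,0)=0. stock: 0 - 0 = 0. total_sold = 18
  Event 4 (sale 21): sell min(21,0)=0. stock: 0 - 0 = 0. total_sold = 18
  Event 5 (adjust -4): 0 + -4 = 0 (clamped to 0)
  Event 6 (sale 21): sell min(21,0)=0. stock: 0 - 0 = 0. total_sold = 18
  Event 7 (return 6): 0 + 6 = 6
  Event 8 (sale 19): sell min(19,6)=6. stock: 6 - 6 = 0. total_sold = 24
  Event 9 (sale 23): sell min(23,0)=0. stock: 0 - 0 = 0. total_sold = 24
  Event 10 (adjust -2): 0 + -2 = 0 (clamped to 0)
  Event 11 (sale 25): sell min(25,0)=0. stock: 0 - 0 = 0. total_sold = 24
  Event 12 (return 5): 0 + 5 = 5
  Event 13 (sale 19): sell min(19,5)=5. stock: 5 - 5 = 0. total_sold = 29
  Event 14 (sale 8): sell min(8,0)=0. stock: 0 - 0 = 0. total_sold = 29
Final: stock = 0, total_sold = 29

First zero at event 1.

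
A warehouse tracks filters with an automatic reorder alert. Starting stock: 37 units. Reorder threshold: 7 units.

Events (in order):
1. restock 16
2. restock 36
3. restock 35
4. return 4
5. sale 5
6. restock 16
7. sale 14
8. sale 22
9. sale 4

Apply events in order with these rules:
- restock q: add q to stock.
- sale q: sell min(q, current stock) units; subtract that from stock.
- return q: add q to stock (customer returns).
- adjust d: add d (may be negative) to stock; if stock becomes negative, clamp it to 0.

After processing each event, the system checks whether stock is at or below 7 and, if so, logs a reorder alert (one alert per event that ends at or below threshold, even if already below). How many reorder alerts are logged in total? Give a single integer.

Processing events:
Start: stock = 37
  Event 1 (restock 16): 37 + 16 = 53
  Event 2 (restock 36): 53 + 36 = 89
  Event 3 (restock 35): 89 + 35 = 124
  Event 4 (return 4): 124 + 4 = 128
  Event 5 (sale 5): sell min(5,128)=5. stock: 128 - 5 = 123. total_sold = 5
  Event 6 (restock 16): 123 + 16 = 139
  Event 7 (sale 14): sell min(14,139)=14. stock: 139 - 14 = 125. total_sold = 19
  Event 8 (sale 22): sell min(22,125)=22. stock: 125 - 22 = 103. total_sold = 41
  Event 9 (sale 4): sell min(4,103)=4. stock: 103 - 4 = 99. total_sold = 45
Final: stock = 99, total_sold = 45

Checking against threshold 7:
  After event 1: stock=53 > 7
  After event 2: stock=89 > 7
  After event 3: stock=124 > 7
  After event 4: stock=128 > 7
  After event 5: stock=123 > 7
  After event 6: stock=139 > 7
  After event 7: stock=125 > 7
  After event 8: stock=103 > 7
  After event 9: stock=99 > 7
Alert events: []. Count = 0

Answer: 0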